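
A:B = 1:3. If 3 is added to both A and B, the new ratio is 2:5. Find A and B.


Let A = 1k, B = 3k.
(1k + 3) / (3k + 3) = 2/5
Cross-multiply: 5(1k + 3) = 2(3k + 3)
5k + 15 = 6k + 6
5k - 6k = 6 - 15
-1k = -9
k = -9/-1 = 9
A = 1×9 = 9, B = 3×9 = 27
= A = 9, B = 27

A = 9, B = 27


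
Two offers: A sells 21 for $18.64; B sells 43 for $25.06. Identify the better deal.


Deal A: $18.64/21 = $0.8876/unit
Deal B: $25.06/43 = $0.5828/unit
B is cheaper per unit
= Deal B

Deal B


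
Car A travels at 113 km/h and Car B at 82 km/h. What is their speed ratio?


Ratio = 113:82
GCD = 1
Simplified = 113:82
Time ratio (same distance) = 82:113
Speed ratio = 113:82

113:82


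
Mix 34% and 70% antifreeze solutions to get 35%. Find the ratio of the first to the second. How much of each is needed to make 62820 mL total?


Let x parts of 34% mix with y parts of 70%.
34x + 70y = 35(x + y)
34x + 70y = 35x + 35y
x(34 - 35) = y(35 - 70)
x/y = (70 - 35)/(35 - 34) = 35/1
Simplify: 35:1
Total parts = 36; one part = 62820/36 = 1745.00 mL
34% solution: 35×1745.00 = 61075.00 mL
70% solution: 1×1745.00 = 1745.00 mL
= ratio 35:1; 61075.00 mL and 1745.00 mL

ratio 35:1; 61075.00 mL and 1745.00 mL


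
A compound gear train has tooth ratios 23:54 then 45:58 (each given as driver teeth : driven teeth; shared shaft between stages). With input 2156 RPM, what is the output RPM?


Stage 1: RPM_B = RPM_A × t_A/t_B = 2156 × 23/54 = 49588/54 ≈ 918.30
B and C share a shaft → RPM_C = RPM_B
Stage 2: RPM_D = RPM_C × t_C/t_D = RPM_A × (t_A×t_C)/(t_B×t_D)
Overall ratio = (23×45)/(54×58) = 1035/3132
RPM_D = 2156 × 1035/3132 = 2231460/3132
≈ 712.47 RPM

712.47 RPM


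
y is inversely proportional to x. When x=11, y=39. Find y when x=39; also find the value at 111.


Inverse proportion: x × y = constant
k = 11 × 39 = 429
At x=39: k/39 = 11.00
At x=111: k/111 = 3.86
= 11.00 and 3.86

11.00 and 3.86


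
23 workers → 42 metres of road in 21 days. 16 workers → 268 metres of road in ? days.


Days ∝ work / workers, so d₂ = d₁ × (m₁/m₂) × (w₂/w₁)
Workers factor (inverse): 23/16 = 1.4375
Work factor (direct): 268/42 ≈ 6.3810
d₂ = 21 × 23/16 × 268/42 = (21 × 23 × 268) / (16 × 42) = 129444/672
≈ 192.63 days

192.63 days


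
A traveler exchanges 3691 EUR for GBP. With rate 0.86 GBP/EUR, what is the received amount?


Amount × rate = 3691 × 0.86
= 3174.26 GBP

3174.26 GBP


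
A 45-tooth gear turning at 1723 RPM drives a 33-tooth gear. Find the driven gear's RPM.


Gear ratio = 45:33 = 15:11
RPM_B = RPM_A × (teeth_A / teeth_B)
= 1723 × (45/33)
= 2349.5 RPM

2349.5 RPM


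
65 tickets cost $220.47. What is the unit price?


Unit rate = total / quantity
= 220.47 / 65
= $3.39 per unit

$3.39 per unit


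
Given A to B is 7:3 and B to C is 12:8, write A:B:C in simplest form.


Match B: multiply A:B by 12 → 84:36
Multiply B:C by 3 → 36:24
Combined: 84:36:24
GCD = 12
= 7:3:2

7:3:2


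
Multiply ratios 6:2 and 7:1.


Compound ratio = (6×7) : (2×1)
= 42:2
GCD = 2
= 21:1

21:1


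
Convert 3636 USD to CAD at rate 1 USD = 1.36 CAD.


Amount × rate = 3636 × 1.36
= 4944.96 CAD

4944.96 CAD


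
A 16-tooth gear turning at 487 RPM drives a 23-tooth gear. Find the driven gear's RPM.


Gear ratio = 16:23 = 16:23
RPM_B = RPM_A × (teeth_A / teeth_B)
= 487 × (16/23)
= 338.8 RPM

338.8 RPM


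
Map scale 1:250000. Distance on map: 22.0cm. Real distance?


Real distance = map distance × scale
= 22.0cm × 250000
= 5500000 cm = 55000.0 m
= 55.000 km

55.000 km


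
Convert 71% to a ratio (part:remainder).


71% means 71 parts out of 100; remainder = 29
Part : remainder = 71:29
GCD = 1
= 71:29

71:29


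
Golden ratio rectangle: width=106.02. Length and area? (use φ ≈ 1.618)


φ = (1 + √5) / 2 ≈ 1.618
Length = width × φ = 106.02 × 1.618 = 171.54036
≈ 171.54
Area = width × length = 106.02 × 171.54036 = 18186.7089672 ≈ 18186.71
= Length: 171.54, Area: 18186.71

Length: 171.54, Area: 18186.71


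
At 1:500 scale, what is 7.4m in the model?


Model size = real / scale
= 7.4 / 500
= 0.0148 m

0.0148 m


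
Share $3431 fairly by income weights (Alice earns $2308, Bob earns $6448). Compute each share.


Total income = 2308 + 6448 = $8756
Alice: $3431 × 2308/8756 = $904.38
Bob: $3431 × 6448/8756 = $2526.62
= Alice: $904.38, Bob: $2526.62

Alice: $904.38, Bob: $2526.62


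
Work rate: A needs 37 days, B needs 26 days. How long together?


Rate of A = 1/37 per day
Rate of B = 1/26 per day
Combined rate = 1/37 + 1/26 = 63/962 ≈ 0.0655 per day
Days = 1 / combined rate = 962/63
≈ 15.27 days

15.27 days


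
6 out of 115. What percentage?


Percentage = (part / whole) × 100
= (6 / 115) × 100
≈ 5.22%

5.22%


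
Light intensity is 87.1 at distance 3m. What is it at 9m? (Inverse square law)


I₁d₁² = I₂d₂²
I₂ = I₁ × (d₁/d₂)²
= 87.1 × (3/9)²
= 87.1 × 9/81
= 783.9/81
≈ 9.6778

9.6778


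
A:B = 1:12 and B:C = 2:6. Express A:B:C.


Match B: multiply A:B by 2 → 2:24
Multiply B:C by 12 → 24:72
Combined: 2:24:72
GCD = 2
= 1:12:36

1:12:36


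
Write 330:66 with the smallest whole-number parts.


GCD(330, 66) = 66
330/66 : 66/66
= 5:1

5:1


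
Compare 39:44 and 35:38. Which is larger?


39/44 = 0.8864
35/38 = 0.9211
0.8864 < 0.9211, so 39:44 is less
= 35:38

35:38


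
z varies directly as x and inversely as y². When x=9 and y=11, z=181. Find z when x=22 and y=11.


z = k·x/y²
Solve for k using the known point: k = z·y²/x = 181×121/9 = 21901/9 ≈ 2433.4444
Now evaluate at x=22, y=11:
z = k × 22 / 121 = (21901 × 22) / (9 × 121) = 481822/1089
≈ 442.4444

442.4444


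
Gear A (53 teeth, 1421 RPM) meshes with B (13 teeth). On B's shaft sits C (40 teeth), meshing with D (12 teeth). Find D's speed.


Stage 1: RPM_B = RPM_A × t_A/t_B = 1421 × 53/13 = 75313/13 ≈ 5793.31
B and C share a shaft → RPM_C = RPM_B
Stage 2: RPM_D = RPM_C × t_C/t_D = RPM_A × (t_A×t_C)/(t_B×t_D)
Overall ratio = (53×40)/(13×12) = 2120/156
RPM_D = 1421 × 2120/156 = 3012520/156
≈ 19311.03 RPM

19311.03 RPM


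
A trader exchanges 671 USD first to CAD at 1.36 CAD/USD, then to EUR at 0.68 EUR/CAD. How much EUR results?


Step 1: 671 USD × 1.36 = 912.56 CAD
Step 2: 912.56 CAD × 0.68 = 620.54 EUR
Implied rate USD→EUR = 1.36 × 0.68 = 0.9248
= 620.54 EUR

620.54 EUR


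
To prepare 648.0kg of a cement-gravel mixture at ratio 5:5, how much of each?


Total parts = 5 + 5 = 10
cement: 648.0 × 5/10 = 324.0kg
gravel: 648.0 × 5/10 = 324.0kg
= 324.0kg and 324.0kg

324.0kg and 324.0kg


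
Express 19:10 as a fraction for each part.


Total parts = 19 + 10 = 29
First part: 19/29 = 19/29
Second part: 10/29 = 10/29
= 19/29 and 10/29

19/29 and 10/29


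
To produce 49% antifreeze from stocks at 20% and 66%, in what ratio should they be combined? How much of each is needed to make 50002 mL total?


Let x parts of 20% mix with y parts of 66%.
20x + 66y = 49(x + y)
20x + 66y = 49x + 49y
x(20 - 49) = y(49 - 66)
x/y = (66 - 49)/(49 - 20) = 17/29
Simplify: 17:29
Total parts = 46; one part = 50002/46 = 1087.00 mL
20% solution: 17×1087.00 = 18479.00 mL
66% solution: 29×1087.00 = 31523.00 mL
= ratio 17:29; 18479.00 mL and 31523.00 mL

ratio 17:29; 18479.00 mL and 31523.00 mL


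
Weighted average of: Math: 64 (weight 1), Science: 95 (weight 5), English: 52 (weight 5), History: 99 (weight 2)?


Numerator = 64×1 + 95×5 + 52×5 + 99×2
= 64 + 475 + 260 + 198
= 997
Total weight = 13
Weighted avg = 997/13
= 76.69

76.69


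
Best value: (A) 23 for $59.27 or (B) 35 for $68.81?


Deal A: $59.27/23 = $2.5770/unit
Deal B: $68.81/35 = $1.9660/unit
B is cheaper per unit
= Deal B

Deal B


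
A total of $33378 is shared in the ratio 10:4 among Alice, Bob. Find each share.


Total parts = 10 + 4 = 14
Alice: 33378 × 10/14 = 23841.43
Bob: 33378 × 4/14 = 9536.57
= Alice: $23841.43, Bob: $9536.57

Alice: $23841.43, Bob: $9536.57


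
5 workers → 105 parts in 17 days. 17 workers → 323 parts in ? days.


Days ∝ work / workers, so d₂ = d₁ × (m₁/m₂) × (w₂/w₁)
Workers factor (inverse): 5/17 ≈ 0.2941
Work factor (direct): 323/105 ≈ 3.0762
d₂ = 17 × 5/17 × 323/105 = (17 × 5 × 323) / (17 × 105) = 27455/1785
≈ 15.38 days

15.38 days


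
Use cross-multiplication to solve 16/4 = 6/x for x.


Cross multiply: 16 × x = 4 × 6
16x = 24
x = 24 / 16
= 1.50

1.50


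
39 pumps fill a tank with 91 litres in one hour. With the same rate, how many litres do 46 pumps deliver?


Direct proportion: y/x = constant
k = 91/39 ≈ 2.3333
y₂ = k × 46 = 91 × 46 / 39 = 4186/39
≈ 107.33

107.33


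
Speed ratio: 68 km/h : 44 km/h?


Ratio = 68:44
GCD = 4
Simplified = 17:11
Time ratio (same distance) = 11:17
Speed ratio = 17:11

17:11


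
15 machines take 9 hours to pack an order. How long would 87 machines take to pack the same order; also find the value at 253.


Inverse proportion: x × y = constant
k = 15 × 9 = 135
At x=87: k/87 = 1.55
At x=253: k/253 = 0.53
= 1.55 and 0.53

1.55 and 0.53


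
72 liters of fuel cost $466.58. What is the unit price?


Unit rate = total / quantity
= 466.58 / 72
= $6.48 per unit

$6.48 per unit


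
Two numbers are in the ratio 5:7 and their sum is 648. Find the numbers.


Let A = 5k, B = 7k.
5k + 7k = 648
12k = 648 → k = 648/12 = 54
A = 5×54 = 270, B = 7×54 = 378
= A = 270, B = 378

A = 270, B = 378


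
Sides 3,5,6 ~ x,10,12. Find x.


Scale factor = 10/5 = 2
Missing side = 3 × 2
= 6.0

6.0


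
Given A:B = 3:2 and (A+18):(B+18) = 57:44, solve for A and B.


Let A = 3k, B = 2k.
(3k + 18) / (2k + 18) = 57/44
Cross-multiply: 44(3k + 18) = 57(2k + 18)
132k + 792 = 114k + 1026
132k - 114k = 1026 - 792
18k = 234
k = 234/18 = 13
A = 3×13 = 39, B = 2×13 = 26
= A = 39, B = 26

A = 39, B = 26


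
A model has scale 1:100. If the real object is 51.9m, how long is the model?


Model size = real / scale
= 51.9 / 100
= 0.5190 m

0.5190 m


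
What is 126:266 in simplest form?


GCD(126, 266) = 14
126/14 : 266/14
= 9:19

9:19


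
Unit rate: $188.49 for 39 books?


Unit rate = total / quantity
= 188.49 / 39
= $4.83 per unit

$4.83 per unit


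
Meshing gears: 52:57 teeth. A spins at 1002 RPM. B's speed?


Gear ratio = 52:57 = 52:57
RPM_B = RPM_A × (teeth_A / teeth_B)
= 1002 × (52/57)
= 914.1 RPM

914.1 RPM


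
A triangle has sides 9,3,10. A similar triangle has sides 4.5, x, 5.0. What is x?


Scale factor = 4.5/9 = 0.5
Missing side = 3 × 0.5
= 1.5

1.5


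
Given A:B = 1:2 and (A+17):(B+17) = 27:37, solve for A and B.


Let A = 1k, B = 2k.
(1k + 17) / (2k + 17) = 27/37
Cross-multiply: 37(1k + 17) = 27(2k + 17)
37k + 629 = 54k + 459
37k - 54k = 459 - 629
-17k = -170
k = -170/-17 = 10
A = 1×10 = 10, B = 2×10 = 20
= A = 10, B = 20

A = 10, B = 20


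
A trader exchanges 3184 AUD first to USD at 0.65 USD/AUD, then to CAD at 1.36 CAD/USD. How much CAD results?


Step 1: 3184 AUD × 0.65 = 2069.60 USD
Step 2: 2069.60 USD × 1.36 = 2814.66 CAD
Implied rate AUD→CAD = 0.65 × 1.36 = 0.8840
= 2814.66 CAD

2814.66 CAD


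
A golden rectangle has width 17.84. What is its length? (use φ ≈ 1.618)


φ = (1 + √5) / 2 ≈ 1.618
Length = width × φ = 17.84 × 1.618 = 28.86512
≈ 28.87

28.87


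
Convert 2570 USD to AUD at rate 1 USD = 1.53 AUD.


Amount × rate = 2570 × 1.53
= 3932.10 AUD

3932.10 AUD


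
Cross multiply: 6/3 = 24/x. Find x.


Cross multiply: 6 × x = 3 × 24
6x = 72
x = 72 / 6
= 12.00

12.00


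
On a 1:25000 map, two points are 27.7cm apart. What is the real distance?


Real distance = map distance × scale
= 27.7cm × 25000
= 692500 cm = 6925.0 m
= 6.925 km

6.925 km


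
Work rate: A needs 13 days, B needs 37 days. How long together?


Rate of A = 1/13 per day
Rate of B = 1/37 per day
Combined rate = 1/13 + 1/37 = 50/481 ≈ 0.1040 per day
Days = 1 / combined rate = 481/50
= 9.62 days

9.62 days


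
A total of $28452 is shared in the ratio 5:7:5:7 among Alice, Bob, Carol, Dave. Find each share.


Total parts = 5 + 7 + 5 + 7 = 24
Alice: 28452 × 5/24 = 5927.50
Bob: 28452 × 7/24 = 8298.50
Carol: 28452 × 5/24 = 5927.50
Dave: 28452 × 7/24 = 8298.50
= Alice: $5927.50, Bob: $8298.50, Carol: $5927.50, Dave: $8298.50

Alice: $5927.50, Bob: $8298.50, Carol: $5927.50, Dave: $8298.50


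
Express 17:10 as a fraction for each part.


Total parts = 17 + 10 = 27
First part: 17/27 = 17/27
Second part: 10/27 = 10/27
= 17/27 and 10/27

17/27 and 10/27


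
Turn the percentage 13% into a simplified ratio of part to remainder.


13% means 13 parts out of 100; remainder = 87
Part : remainder = 13:87
GCD = 1
= 13:87

13:87


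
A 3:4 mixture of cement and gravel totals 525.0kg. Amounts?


Total parts = 3 + 4 = 7
cement: 525.0 × 3/7 = 225.0kg
gravel: 525.0 × 4/7 = 300.0kg
= 225.0kg and 300.0kg

225.0kg and 300.0kg


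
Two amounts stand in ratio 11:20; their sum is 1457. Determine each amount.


Let A = 11k, B = 20k.
11k + 20k = 1457
31k = 1457 → k = 1457/31 = 47
A = 11×47 = 517, B = 20×47 = 940
= A = 517, B = 940

A = 517, B = 940


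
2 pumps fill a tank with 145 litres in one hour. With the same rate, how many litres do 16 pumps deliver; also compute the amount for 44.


Direct proportion: y/x = constant
k = 145/2 = 72.5000
y at x=16: k × 16 = 145 × 16 / 2 = 2320/2 = 1160.00
y at x=44: k × 44 = 145 × 44 / 2 = 6380/2 = 3190.00
= 1160.00 and 3190.00

1160.00 and 3190.00


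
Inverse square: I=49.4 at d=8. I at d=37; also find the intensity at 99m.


I₁d₁² = I₂d₂²
I at 37m = 49.4 × (8/37)² = 49.4 × 64/1369 = 3161.6/1369 ≈ 2.3094
I at 99m = 49.4 × (8/99)² = 49.4 × 64/9801 = 3161.6/9801 ≈ 0.3226
= 2.3094 and 0.3226

2.3094 and 0.3226


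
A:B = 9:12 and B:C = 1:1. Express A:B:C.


Match B: multiply A:B by 1 → 9:12
Multiply B:C by 12 → 12:12
Combined: 9:12:12
GCD = 3
= 3:4:4

3:4:4


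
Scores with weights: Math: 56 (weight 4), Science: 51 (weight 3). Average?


Numerator = 56×4 + 51×3
= 224 + 153
= 377
Total weight = 7
Weighted avg = 377/7
= 53.86

53.86


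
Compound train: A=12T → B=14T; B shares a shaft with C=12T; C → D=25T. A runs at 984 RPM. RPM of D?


Stage 1: RPM_B = RPM_A × t_A/t_B = 984 × 12/14 = 11808/14 ≈ 843.43
B and C share a shaft → RPM_C = RPM_B
Stage 2: RPM_D = RPM_C × t_C/t_D = RPM_A × (t_A×t_C)/(t_B×t_D)
Overall ratio = (12×12)/(14×25) = 144/350
RPM_D = 984 × 144/350 = 141696/350
≈ 404.85 RPM

404.85 RPM


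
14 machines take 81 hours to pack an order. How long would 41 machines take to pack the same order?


Inverse proportion: x × y = constant
k = 14 × 81 = 1134
y₂ = k / 41 = 1134 / 41
= 27.66

27.66


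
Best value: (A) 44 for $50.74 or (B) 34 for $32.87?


Deal A: $50.74/44 = $1.1532/unit
Deal B: $32.87/34 = $0.9668/unit
B is cheaper per unit
= Deal B

Deal B


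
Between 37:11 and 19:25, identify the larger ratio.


37/11 = 3.3636
19/25 = 0.7600
3.3636 > 0.7600, so 37:11 is greater
= 37:11

37:11


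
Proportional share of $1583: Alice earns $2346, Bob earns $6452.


Total income = 2346 + 6452 = $8798
Alice: $1583 × 2346/8798 = $422.11
Bob: $1583 × 6452/8798 = $1160.89
= Alice: $422.11, Bob: $1160.89

Alice: $422.11, Bob: $1160.89


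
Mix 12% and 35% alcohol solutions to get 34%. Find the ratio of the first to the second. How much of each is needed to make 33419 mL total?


Let x parts of 12% mix with y parts of 35%.
12x + 35y = 34(x + y)
12x + 35y = 34x + 34y
x(12 - 34) = y(34 - 35)
x/y = (35 - 34)/(34 - 12) = 1/22
Simplify: 1:22
Total parts = 23; one part = 33419/23 = 1453.00 mL
12% solution: 1×1453.00 = 1453.00 mL
35% solution: 22×1453.00 = 31966.00 mL
= ratio 1:22; 1453.00 mL and 31966.00 mL

ratio 1:22; 1453.00 mL and 31966.00 mL


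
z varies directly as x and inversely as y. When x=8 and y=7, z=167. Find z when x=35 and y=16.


z = k·x/y
Solve for k using the known point: k = z·y/x = 167×7/8 = 1169/8 = 146.1250
Now evaluate at x=35, y=16:
z = k × 35 / 16 = (1169 × 35) / (8 × 16) = 40915/128
≈ 319.6484

319.6484


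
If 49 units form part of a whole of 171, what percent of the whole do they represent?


Percentage = (part / whole) × 100
= (49 / 171) × 100
≈ 28.65%

28.65%


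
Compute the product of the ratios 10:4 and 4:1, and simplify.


Compound ratio = (10×4) : (4×1)
= 40:4
GCD = 4
= 10:1

10:1


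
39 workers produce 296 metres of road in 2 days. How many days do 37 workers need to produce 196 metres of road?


Days ∝ work / workers, so d₂ = d₁ × (m₁/m₂) × (w₂/w₁)
Workers factor (inverse): 39/37 ≈ 1.0541
Work factor (direct): 196/296 ≈ 0.6622
d₂ = 2 × 39/37 × 196/296 = (2 × 39 × 196) / (37 × 296) = 15288/10952
≈ 1.40 days

1.40 days


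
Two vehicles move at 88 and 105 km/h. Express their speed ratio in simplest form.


Ratio = 88:105
GCD = 1
Simplified = 88:105
Time ratio (same distance) = 105:88
Speed ratio = 88:105

88:105


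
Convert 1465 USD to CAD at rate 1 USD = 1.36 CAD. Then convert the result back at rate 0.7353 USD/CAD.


Amount × rate = 1465 × 1.36 = 1992.40 CAD
Round-trip: 1992.40 × 0.7353 = 1465.01 USD
= 1992.40 CAD, then 1465.01 USD

1992.40 CAD, then 1465.01 USD


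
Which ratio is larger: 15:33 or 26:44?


15/33 = 0.4545
26/44 = 0.5909
0.4545 < 0.5909, so 15:33 is less
= 26:44

26:44


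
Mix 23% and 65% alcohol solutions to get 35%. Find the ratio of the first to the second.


Let x parts of 23% mix with y parts of 65%.
23x + 65y = 35(x + y)
23x + 65y = 35x + 35y
x(23 - 35) = y(35 - 65)
x/y = (65 - 35)/(35 - 23) = 30/12
Simplify: 5:2
= 5:2

5:2


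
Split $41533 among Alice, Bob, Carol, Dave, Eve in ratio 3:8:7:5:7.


Total parts = 3 + 8 + 7 + 5 + 7 = 30
Alice: 41533 × 3/30 = 4153.30
Bob: 41533 × 8/30 = 11075.47
Carol: 41533 × 7/30 = 9691.03
Dave: 41533 × 5/30 = 6922.17
Eve: 41533 × 7/30 = 9691.03
= Alice: $4153.30, Bob: $11075.47, Carol: $9691.03, Dave: $6922.17, Eve: $9691.03

Alice: $4153.30, Bob: $11075.47, Carol: $9691.03, Dave: $6922.17, Eve: $9691.03


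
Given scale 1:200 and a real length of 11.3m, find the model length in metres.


Model size = real / scale
= 11.3 / 200
= 0.0565 m

0.0565 m


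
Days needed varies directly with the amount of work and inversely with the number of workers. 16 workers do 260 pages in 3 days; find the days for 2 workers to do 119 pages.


Days ∝ work / workers, so d₂ = d₁ × (m₁/m₂) × (w₂/w₁)
Workers factor (inverse): 16/2 = 8.0000
Work factor (direct): 119/260 ≈ 0.4577
d₂ = 3 × 16/2 × 119/260 = (3 × 16 × 119) / (2 × 260) = 5712/520
≈ 10.98 days

10.98 days


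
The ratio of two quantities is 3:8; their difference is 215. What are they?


Let A = 3k, B = 8k.
8k - 3k = 215
5k = 215 → k = 215/5 = 43
A = 3×43 = 129, B = 8×43 = 344
= A = 129, B = 344

A = 129, B = 344


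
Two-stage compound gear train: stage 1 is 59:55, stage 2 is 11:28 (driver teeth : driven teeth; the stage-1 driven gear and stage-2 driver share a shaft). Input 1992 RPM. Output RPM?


Stage 1: RPM_B = RPM_A × t_A/t_B = 1992 × 59/55 = 117528/55 ≈ 2136.87
B and C share a shaft → RPM_C = RPM_B
Stage 2: RPM_D = RPM_C × t_C/t_D = RPM_A × (t_A×t_C)/(t_B×t_D)
Overall ratio = (59×11)/(55×28) = 649/1540
RPM_D = 1992 × 649/1540 = 1292808/1540
≈ 839.49 RPM

839.49 RPM


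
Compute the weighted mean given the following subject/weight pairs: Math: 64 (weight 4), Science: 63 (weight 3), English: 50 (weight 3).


Numerator = 64×4 + 63×3 + 50×3
= 256 + 189 + 150
= 595
Total weight = 10
Weighted avg = 595/10
= 59.50

59.50


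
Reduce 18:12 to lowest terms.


GCD(18, 12) = 6
18/6 : 12/6
= 3:2

3:2


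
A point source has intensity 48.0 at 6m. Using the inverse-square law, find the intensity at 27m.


I₁d₁² = I₂d₂²
I₂ = I₁ × (d₁/d₂)²
= 48.0 × (6/27)²
= 48.0 × 36/729
= 1728/729
≈ 2.3704

2.3704


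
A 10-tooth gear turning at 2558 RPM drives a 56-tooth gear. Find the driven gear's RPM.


Gear ratio = 10:56 = 5:28
RPM_B = RPM_A × (teeth_A / teeth_B)
= 2558 × (10/56)
= 456.8 RPM

456.8 RPM


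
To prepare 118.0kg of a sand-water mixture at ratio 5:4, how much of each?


Total parts = 5 + 4 = 9
sand: 118.0 × 5/9 = 65.6kg
water: 118.0 × 4/9 = 52.4kg
= 65.6kg and 52.4kg

65.6kg and 52.4kg


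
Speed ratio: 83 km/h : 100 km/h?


Ratio = 83:100
GCD = 1
Simplified = 83:100
Time ratio (same distance) = 100:83
Speed ratio = 83:100

83:100


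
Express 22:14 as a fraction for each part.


Total parts = 22 + 14 = 36
First part: 22/36 = 11/18
Second part: 14/36 = 7/18
= 11/18 and 7/18

11/18 and 7/18


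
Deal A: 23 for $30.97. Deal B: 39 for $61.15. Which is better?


Deal A: $30.97/23 = $1.3465/unit
Deal B: $61.15/39 = $1.5679/unit
A is cheaper per unit
= Deal A

Deal A


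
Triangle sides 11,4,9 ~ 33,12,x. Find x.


Scale factor = 33/11 = 3
Missing side = 9 × 3
= 27.0

27.0


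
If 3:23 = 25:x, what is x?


Cross multiply: 3 × x = 23 × 25
3x = 575
x = 575 / 3
= 191.67

191.67


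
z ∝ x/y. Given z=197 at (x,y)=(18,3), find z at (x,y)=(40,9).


z = k·x/y
Solve for k using the known point: k = z·y/x = 197×3/18 = 591/18 ≈ 32.8333
Now evaluate at x=40, y=9:
z = k × 40 / 9 = (591 × 40) / (18 × 9) = 23640/162
≈ 145.9259

145.9259


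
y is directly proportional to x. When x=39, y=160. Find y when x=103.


Direct proportion: y/x = constant
k = 160/39 ≈ 4.1026
y₂ = k × 103 = 160 × 103 / 39 = 16480/39
≈ 422.56

422.56


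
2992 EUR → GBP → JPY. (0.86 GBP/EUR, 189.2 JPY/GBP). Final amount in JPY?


Step 1: 2992 EUR × 0.86 = 2573.12 GBP
Step 2: 2573.12 GBP × 189.2 = 486834.30 JPY
Implied rate EUR→JPY = 0.86 × 189.2 = 162.7120
= 486834.30 JPY

486834.30 JPY


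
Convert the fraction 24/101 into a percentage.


Percentage = (part / whole) × 100
= (24 / 101) × 100
≈ 23.76%

23.76%


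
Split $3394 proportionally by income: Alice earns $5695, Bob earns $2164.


Total income = 5695 + 2164 = $7859
Alice: $3394 × 5695/7859 = $2459.45
Bob: $3394 × 2164/7859 = $934.55
= Alice: $2459.45, Bob: $934.55

Alice: $2459.45, Bob: $934.55


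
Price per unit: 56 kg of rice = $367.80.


Unit rate = total / quantity
= 367.80 / 56
= $6.57 per unit

$6.57 per unit


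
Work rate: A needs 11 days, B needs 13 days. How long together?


Rate of A = 1/11 per day
Rate of B = 1/13 per day
Combined rate = 1/11 + 1/13 = 24/143 ≈ 0.1678 per day
Days = 1 / combined rate = 143/24
≈ 5.96 days

5.96 days


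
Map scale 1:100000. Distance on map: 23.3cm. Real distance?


Real distance = map distance × scale
= 23.3cm × 100000
= 2330000 cm = 23300.0 m
= 23.300 km

23.300 km


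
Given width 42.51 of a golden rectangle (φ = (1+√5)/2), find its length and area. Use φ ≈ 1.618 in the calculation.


φ = (1 + √5) / 2 ≈ 1.618
Length = width × φ = 42.51 × 1.618 = 68.78118
≈ 68.78
Area = width × length = 42.51 × 68.78118 = 2923.8879618 ≈ 2923.89
= Length: 68.78, Area: 2923.89

Length: 68.78, Area: 2923.89


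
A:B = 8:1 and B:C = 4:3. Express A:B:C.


Match B: multiply A:B by 4 → 32:4
Multiply B:C by 1 → 4:3
Combined: 32:4:3
GCD = 1
= 32:4:3

32:4:3


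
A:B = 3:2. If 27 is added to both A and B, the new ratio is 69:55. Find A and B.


Let A = 3k, B = 2k.
(3k + 27) / (2k + 27) = 69/55
Cross-multiply: 55(3k + 27) = 69(2k + 27)
165k + 1485 = 138k + 1863
165k - 138k = 1863 - 1485
27k = 378
k = 378/27 = 14
A = 3×14 = 42, B = 2×14 = 28
= A = 42, B = 28

A = 42, B = 28


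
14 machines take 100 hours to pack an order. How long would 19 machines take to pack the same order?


Inverse proportion: x × y = constant
k = 14 × 100 = 1400
y₂ = k / 19 = 1400 / 19
= 73.68

73.68


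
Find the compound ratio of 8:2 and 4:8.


Compound ratio = (8×4) : (2×8)
= 32:16
GCD = 16
= 2:1

2:1


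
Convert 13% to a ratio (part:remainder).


13% means 13 parts out of 100; remainder = 87
Part : remainder = 13:87
GCD = 1
= 13:87

13:87


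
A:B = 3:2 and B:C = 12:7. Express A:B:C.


Match B: multiply A:B by 12 → 36:24
Multiply B:C by 2 → 24:14
Combined: 36:24:14
GCD = 2
= 18:12:7

18:12:7


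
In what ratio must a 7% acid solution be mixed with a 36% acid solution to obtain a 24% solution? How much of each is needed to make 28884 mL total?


Let x parts of 7% mix with y parts of 36%.
7x + 36y = 24(x + y)
7x + 36y = 24x + 24y
x(7 - 24) = y(24 - 36)
x/y = (36 - 24)/(24 - 7) = 12/17
Simplify: 12:17
Total parts = 29; one part = 28884/29 = 996.00 mL
7% solution: 12×996.00 = 11952.00 mL
36% solution: 17×996.00 = 16932.00 mL
= ratio 12:17; 11952.00 mL and 16932.00 mL

ratio 12:17; 11952.00 mL and 16932.00 mL


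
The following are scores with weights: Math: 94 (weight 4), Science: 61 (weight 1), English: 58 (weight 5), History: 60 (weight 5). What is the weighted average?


Numerator = 94×4 + 61×1 + 58×5 + 60×5
= 376 + 61 + 290 + 300
= 1027
Total weight = 15
Weighted avg = 1027/15
= 68.47

68.47


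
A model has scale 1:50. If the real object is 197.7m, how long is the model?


Model size = real / scale
= 197.7 / 50
= 3.9540 m

3.9540 m


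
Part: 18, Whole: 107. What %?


Percentage = (part / whole) × 100
= (18 / 107) × 100
≈ 16.82%

16.82%


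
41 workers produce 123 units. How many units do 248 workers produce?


Direct proportion: y/x = constant
k = 123/41 = 3.0000
y₂ = k × 248 = 123 × 248 / 41 = 30504/41
= 744.00

744.00


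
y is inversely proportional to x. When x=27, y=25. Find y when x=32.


Inverse proportion: x × y = constant
k = 27 × 25 = 675
y₂ = k / 32 = 675 / 32
= 21.09

21.09


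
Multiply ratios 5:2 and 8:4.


Compound ratio = (5×8) : (2×4)
= 40:8
GCD = 8
= 5:1

5:1


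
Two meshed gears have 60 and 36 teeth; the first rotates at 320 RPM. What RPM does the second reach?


Gear ratio = 60:36 = 5:3
RPM_B = RPM_A × (teeth_A / teeth_B)
= 320 × (60/36)
= 533.3 RPM

533.3 RPM


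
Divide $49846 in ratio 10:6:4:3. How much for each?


Total parts = 10 + 6 + 4 + 3 = 23
Part 1: 49846 × 10/23 = 21672.17
Part 2: 49846 × 6/23 = 13003.30
Part 3: 49846 × 4/23 = 8668.87
Part 4: 49846 × 3/23 = 6501.65
= Part 1: $21672.17, Part 2: $13003.30, Part 3: $8668.87, Part 4: $6501.65

Part 1: $21672.17, Part 2: $13003.30, Part 3: $8668.87, Part 4: $6501.65


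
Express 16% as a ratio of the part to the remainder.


16% means 16 parts out of 100; remainder = 84
Part : remainder = 16:84
GCD = 4
= 4:21

4:21


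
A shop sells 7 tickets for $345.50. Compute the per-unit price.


Unit rate = total / quantity
= 345.50 / 7
= $49.36 per unit

$49.36 per unit


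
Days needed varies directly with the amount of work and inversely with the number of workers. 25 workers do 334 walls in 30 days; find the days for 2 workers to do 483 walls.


Days ∝ work / workers, so d₂ = d₁ × (m₁/m₂) × (w₂/w₁)
Workers factor (inverse): 25/2 = 12.5000
Work factor (direct): 483/334 ≈ 1.4461
d₂ = 30 × 25/2 × 483/334 = (30 × 25 × 483) / (2 × 334) = 362250/668
≈ 542.29 days

542.29 days


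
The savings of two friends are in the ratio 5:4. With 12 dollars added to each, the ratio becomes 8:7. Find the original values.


Let A = 5k, B = 4k.
(5k + 12) / (4k + 12) = 8/7
Cross-multiply: 7(5k + 12) = 8(4k + 12)
35k + 84 = 32k + 96
35k - 32k = 96 - 84
3k = 12
k = 12/3 = 4
A = 5×4 = 20, B = 4×4 = 16
= A = 20, B = 16

A = 20, B = 16


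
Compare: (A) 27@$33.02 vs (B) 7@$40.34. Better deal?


Deal A: $33.02/27 = $1.2230/unit
Deal B: $40.34/7 = $5.7629/unit
A is cheaper per unit
= Deal A

Deal A


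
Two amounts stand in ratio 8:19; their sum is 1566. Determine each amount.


Let A = 8k, B = 19k.
8k + 19k = 1566
27k = 1566 → k = 1566/27 = 58
A = 8×58 = 464, B = 19×58 = 1102
= A = 464, B = 1102

A = 464, B = 1102


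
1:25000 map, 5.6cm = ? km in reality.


Real distance = map distance × scale
= 5.6cm × 25000
= 140000 cm = 1400.0 m
= 1.400 km

1.400 km


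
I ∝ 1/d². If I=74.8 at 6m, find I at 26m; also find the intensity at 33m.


I₁d₁² = I₂d₂²
I at 26m = 74.8 × (6/26)² = 74.8 × 36/676 = 2692.8/676 ≈ 3.9834
I at 33m = 74.8 × (6/33)² = 74.8 × 36/1089 = 2692.8/1089 ≈ 2.4727
= 3.9834 and 2.4727

3.9834 and 2.4727


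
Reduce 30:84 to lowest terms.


GCD(30, 84) = 6
30/6 : 84/6
= 5:14

5:14


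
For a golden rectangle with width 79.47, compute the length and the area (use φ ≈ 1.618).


φ = (1 + √5) / 2 ≈ 1.618
Length = width × φ = 79.47 × 1.618 = 128.58246
≈ 128.58
Area = width × length = 79.47 × 128.58246 = 10218.4480962 ≈ 10218.45
= Length: 128.58, Area: 10218.45

Length: 128.58, Area: 10218.45


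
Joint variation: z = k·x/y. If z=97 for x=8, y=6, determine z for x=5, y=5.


z = k·x/y
Solve for k using the known point: k = z·y/x = 97×6/8 = 582/8 = 72.7500
Now evaluate at x=5, y=5:
z = k × 5 / 5 = (582 × 5) / (8 × 5) = 2910/40
= 72.7500

72.7500


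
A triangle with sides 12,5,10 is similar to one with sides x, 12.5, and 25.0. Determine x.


Scale factor = 12.5/5 = 2.5
Missing side = 12 × 2.5
= 30.0

30.0


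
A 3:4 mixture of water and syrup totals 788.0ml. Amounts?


Total parts = 3 + 4 = 7
water: 788.0 × 3/7 = 337.7ml
syrup: 788.0 × 4/7 = 450.3ml
= 337.7ml and 450.3ml

337.7ml and 450.3ml


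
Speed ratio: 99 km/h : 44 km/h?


Ratio = 99:44
GCD = 11
Simplified = 9:4
Time ratio (same distance) = 4:9
Speed ratio = 9:4

9:4


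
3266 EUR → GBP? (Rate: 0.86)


Amount × rate = 3266 × 0.86
= 2808.76 GBP

2808.76 GBP


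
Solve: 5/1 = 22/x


Cross multiply: 5 × x = 1 × 22
5x = 22
x = 22 / 5
= 4.40

4.40


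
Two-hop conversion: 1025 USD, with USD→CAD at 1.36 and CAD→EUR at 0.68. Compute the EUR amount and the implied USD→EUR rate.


Step 1: 1025 USD × 1.36 = 1394.00 CAD
Step 2: 1394.00 CAD × 0.68 = 947.92 EUR
Implied rate USD→EUR = 1.36 × 0.68 = 0.9248
= 947.92 EUR; implied rate 0.9248 EUR/USD

947.92 EUR; implied rate 0.9248 EUR/USD


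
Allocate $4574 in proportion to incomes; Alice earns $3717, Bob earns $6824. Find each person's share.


Total income = 3717 + 6824 = $10541
Alice: $4574 × 3717/10541 = $1612.90
Bob: $4574 × 6824/10541 = $2961.10
= Alice: $1612.90, Bob: $2961.10

Alice: $1612.90, Bob: $2961.10


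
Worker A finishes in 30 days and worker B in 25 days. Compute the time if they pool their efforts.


Rate of A = 1/30 per day
Rate of B = 1/25 per day
Combined rate = 1/30 + 1/25 = 55/750 ≈ 0.0733 per day
Days = 1 / combined rate = 750/55
≈ 13.64 days

13.64 days


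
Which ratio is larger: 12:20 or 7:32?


12/20 = 0.6000
7/32 = 0.2188
0.6000 > 0.2188, so 12:20 is greater
= 12:20

12:20


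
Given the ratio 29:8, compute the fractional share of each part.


Total parts = 29 + 8 = 37
First part: 29/37 = 29/37
Second part: 8/37 = 8/37
= 29/37 and 8/37

29/37 and 8/37


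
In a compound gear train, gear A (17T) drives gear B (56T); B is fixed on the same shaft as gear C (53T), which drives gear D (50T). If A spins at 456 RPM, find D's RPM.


Stage 1: RPM_B = RPM_A × t_A/t_B = 456 × 17/56 = 7752/56 ≈ 138.43
B and C share a shaft → RPM_C = RPM_B
Stage 2: RPM_D = RPM_C × t_C/t_D = RPM_A × (t_A×t_C)/(t_B×t_D)
Overall ratio = (17×53)/(56×50) = 901/2800
RPM_D = 456 × 901/2800 = 410856/2800
≈ 146.73 RPM

146.73 RPM


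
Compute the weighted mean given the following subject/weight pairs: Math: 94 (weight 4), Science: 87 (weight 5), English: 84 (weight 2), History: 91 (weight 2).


Numerator = 94×4 + 87×5 + 84×2 + 91×2
= 376 + 435 + 168 + 182
= 1161
Total weight = 13
Weighted avg = 1161/13
= 89.31

89.31


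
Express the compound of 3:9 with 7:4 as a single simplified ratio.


Compound ratio = (3×7) : (9×4)
= 21:36
GCD = 3
= 7:12

7:12


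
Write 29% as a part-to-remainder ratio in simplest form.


29% means 29 parts out of 100; remainder = 71
Part : remainder = 29:71
GCD = 1
= 29:71

29:71


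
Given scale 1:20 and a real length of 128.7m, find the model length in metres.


Model size = real / scale
= 128.7 / 20
= 6.4350 m

6.4350 m


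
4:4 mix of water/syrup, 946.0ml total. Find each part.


Total parts = 4 + 4 = 8
water: 946.0 × 4/8 = 473.0ml
syrup: 946.0 × 4/8 = 473.0ml
= 473.0ml and 473.0ml

473.0ml and 473.0ml


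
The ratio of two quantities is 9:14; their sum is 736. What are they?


Let A = 9k, B = 14k.
9k + 14k = 736
23k = 736 → k = 736/23 = 32
A = 9×32 = 288, B = 14×32 = 448
= A = 288, B = 448

A = 288, B = 448


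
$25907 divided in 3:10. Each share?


Total parts = 3 + 10 = 13
Part 1: 25907 × 3/13 = 5978.54
Part 2: 25907 × 10/13 = 19928.46
= Part 1: $5978.54, Part 2: $19928.46

Part 1: $5978.54, Part 2: $19928.46


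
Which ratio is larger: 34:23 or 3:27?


34/23 = 1.4783
3/27 = 0.1111
1.4783 > 0.1111, so 34:23 is greater
= 34:23

34:23


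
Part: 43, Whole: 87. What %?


Percentage = (part / whole) × 100
= (43 / 87) × 100
≈ 49.43%

49.43%


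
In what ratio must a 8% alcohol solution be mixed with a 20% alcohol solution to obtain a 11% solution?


Let x parts of 8% mix with y parts of 20%.
8x + 20y = 11(x + y)
8x + 20y = 11x + 11y
x(8 - 11) = y(11 - 20)
x/y = (20 - 11)/(11 - 8) = 9/3
Simplify: 3:1
= 3:1

3:1


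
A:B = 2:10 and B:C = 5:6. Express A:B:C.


Match B: multiply A:B by 5 → 10:50
Multiply B:C by 10 → 50:60
Combined: 10:50:60
GCD = 10
= 1:5:6

1:5:6


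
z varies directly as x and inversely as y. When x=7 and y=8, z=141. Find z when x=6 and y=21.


z = k·x/y
Solve for k using the known point: k = z·y/x = 141×8/7 = 1128/7 ≈ 161.1429
Now evaluate at x=6, y=21:
z = k × 6 / 21 = (1128 × 6) / (7 × 21) = 6768/147
≈ 46.0408

46.0408


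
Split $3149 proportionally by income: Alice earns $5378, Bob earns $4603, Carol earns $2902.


Total income = 5378 + 4603 + 2902 = $12883
Alice: $3149 × 5378/12883 = $1314.55
Bob: $3149 × 4603/12883 = $1125.11
Carol: $3149 × 2902/12883 = $709.34
= Alice: $1314.55, Bob: $1125.11, Carol: $709.34

Alice: $1314.55, Bob: $1125.11, Carol: $709.34


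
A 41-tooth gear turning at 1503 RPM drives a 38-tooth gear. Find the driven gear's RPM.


Gear ratio = 41:38 = 41:38
RPM_B = RPM_A × (teeth_A / teeth_B)
= 1503 × (41/38)
= 1621.7 RPM

1621.7 RPM


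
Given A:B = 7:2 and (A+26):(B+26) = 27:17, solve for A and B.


Let A = 7k, B = 2k.
(7k + 26) / (2k + 26) = 27/17
Cross-multiply: 17(7k + 26) = 27(2k + 26)
119k + 442 = 54k + 702
119k - 54k = 702 - 442
65k = 260
k = 260/65 = 4
A = 7×4 = 28, B = 2×4 = 8
= A = 28, B = 8

A = 28, B = 8


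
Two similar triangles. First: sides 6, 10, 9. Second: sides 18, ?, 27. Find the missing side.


Scale factor = 18/6 = 3
Missing side = 10 × 3
= 30.0

30.0


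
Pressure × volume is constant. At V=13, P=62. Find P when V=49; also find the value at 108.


Inverse proportion: x × y = constant
k = 13 × 62 = 806
At x=49: k/49 = 16.45
At x=108: k/108 = 7.46
= 16.45 and 7.46

16.45 and 7.46


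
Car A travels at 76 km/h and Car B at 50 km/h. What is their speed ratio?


Ratio = 76:50
GCD = 2
Simplified = 38:25
Time ratio (same distance) = 25:38
Speed ratio = 38:25

38:25


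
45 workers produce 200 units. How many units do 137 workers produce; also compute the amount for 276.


Direct proportion: y/x = constant
k = 200/45 ≈ 4.4444
y at x=137: k × 137 = 200 × 137 / 45 = 27400/45 ≈ 608.89
y at x=276: k × 276 = 200 × 276 / 45 = 55200/45 ≈ 1226.67
= 608.89 and 1226.67

608.89 and 1226.67


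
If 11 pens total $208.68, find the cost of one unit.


Unit rate = total / quantity
= 208.68 / 11
= $18.97 per unit

$18.97 per unit


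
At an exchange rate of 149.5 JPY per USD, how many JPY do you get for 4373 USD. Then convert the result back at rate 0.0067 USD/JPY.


Amount × rate = 4373 × 149.5 = 653763.50 JPY
Round-trip: 653763.50 × 0.0067 = 4380.22 USD
= 653763.50 JPY, then 4380.22 USD

653763.50 JPY, then 4380.22 USD


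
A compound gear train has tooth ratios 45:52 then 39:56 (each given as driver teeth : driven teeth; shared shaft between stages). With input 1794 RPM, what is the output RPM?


Stage 1: RPM_B = RPM_A × t_A/t_B = 1794 × 45/52 = 80730/52 = 1552.50
B and C share a shaft → RPM_C = RPM_B
Stage 2: RPM_D = RPM_C × t_C/t_D = RPM_A × (t_A×t_C)/(t_B×t_D)
Overall ratio = (45×39)/(52×56) = 1755/2912
RPM_D = 1794 × 1755/2912 = 3148470/2912
≈ 1081.21 RPM

1081.21 RPM


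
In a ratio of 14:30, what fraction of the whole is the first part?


Total parts = 14 + 30 = 44
First part: 14/44 = 7/22
= 7/22

7/22


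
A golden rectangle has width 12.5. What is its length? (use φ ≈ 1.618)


φ = (1 + √5) / 2 ≈ 1.618
Length = width × φ = 12.5 × 1.618 = 20.225
≈ 20.23

20.23


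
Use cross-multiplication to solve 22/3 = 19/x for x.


Cross multiply: 22 × x = 3 × 19
22x = 57
x = 57 / 22
= 2.59

2.59


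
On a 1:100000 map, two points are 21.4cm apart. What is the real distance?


Real distance = map distance × scale
= 21.4cm × 100000
= 2140000 cm = 21400.0 m
= 21.400 km

21.400 km


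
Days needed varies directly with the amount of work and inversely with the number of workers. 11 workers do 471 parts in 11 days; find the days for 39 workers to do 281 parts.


Days ∝ work / workers, so d₂ = d₁ × (m₁/m₂) × (w₂/w₁)
Workers factor (inverse): 11/39 ≈ 0.2821
Work factor (direct): 281/471 ≈ 0.5966
d₂ = 11 × 11/39 × 281/471 = (11 × 11 × 281) / (39 × 471) = 34001/18369
≈ 1.85 days

1.85 days


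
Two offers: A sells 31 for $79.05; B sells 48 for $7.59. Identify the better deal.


Deal A: $79.05/31 = $2.5500/unit
Deal B: $7.59/48 = $0.1581/unit
B is cheaper per unit
= Deal B

Deal B


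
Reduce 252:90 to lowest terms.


GCD(252, 90) = 18
252/18 : 90/18
= 14:5

14:5


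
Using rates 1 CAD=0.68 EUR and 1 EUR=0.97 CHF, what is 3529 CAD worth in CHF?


Step 1: 3529 CAD × 0.68 = 2399.72 EUR
Step 2: 2399.72 EUR × 0.97 = 2327.73 CHF
Implied rate CAD→CHF = 0.68 × 0.97 = 0.6596
= 2327.73 CHF

2327.73 CHF


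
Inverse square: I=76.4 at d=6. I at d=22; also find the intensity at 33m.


I₁d₁² = I₂d₂²
I at 22m = 76.4 × (6/22)² = 76.4 × 36/484 = 2750.4/484 ≈ 5.6826
I at 33m = 76.4 × (6/33)² = 76.4 × 36/1089 = 2750.4/1089 ≈ 2.5256
= 5.6826 and 2.5256

5.6826 and 2.5256


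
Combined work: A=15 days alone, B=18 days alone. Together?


Rate of A = 1/15 per day
Rate of B = 1/18 per day
Combined rate = 1/15 + 1/18 = 33/270 ≈ 0.1222 per day
Days = 1 / combined rate = 270/33
≈ 8.18 days

8.18 days


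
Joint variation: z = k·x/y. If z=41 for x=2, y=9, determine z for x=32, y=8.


z = k·x/y
Solve for k using the known point: k = z·y/x = 41×9/2 = 369/2 = 184.5000
Now evaluate at x=32, y=8:
z = k × 32 / 8 = (369 × 32) / (2 × 8) = 11808/16
= 738.0000

738.0000


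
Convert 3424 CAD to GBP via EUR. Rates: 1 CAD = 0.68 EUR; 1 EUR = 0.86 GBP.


Step 1: 3424 CAD × 0.68 = 2328.32 EUR
Step 2: 2328.32 EUR × 0.86 = 2002.36 GBP
Implied rate CAD→GBP = 0.68 × 0.86 = 0.5848
= 2002.36 GBP

2002.36 GBP


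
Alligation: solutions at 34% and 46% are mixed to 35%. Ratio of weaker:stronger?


Let x parts of 34% mix with y parts of 46%.
34x + 46y = 35(x + y)
34x + 46y = 35x + 35y
x(34 - 35) = y(35 - 46)
x/y = (46 - 35)/(35 - 34) = 11/1
Simplify: 11:1
= 11:1

11:1


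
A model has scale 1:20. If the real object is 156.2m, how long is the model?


Model size = real / scale
= 156.2 / 20
= 7.8100 m

7.8100 m
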